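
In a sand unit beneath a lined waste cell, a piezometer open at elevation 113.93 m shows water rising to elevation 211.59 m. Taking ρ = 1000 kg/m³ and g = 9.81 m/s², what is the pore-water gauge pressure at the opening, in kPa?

Pressure head ψ = h − z = 211.59 − 113.93 = 97.66 m.
P = ρgψ = 1000 × 9.81 × 97.66 = 958045 Pa ≈ 958 kPa.

P ≈ 958 kPa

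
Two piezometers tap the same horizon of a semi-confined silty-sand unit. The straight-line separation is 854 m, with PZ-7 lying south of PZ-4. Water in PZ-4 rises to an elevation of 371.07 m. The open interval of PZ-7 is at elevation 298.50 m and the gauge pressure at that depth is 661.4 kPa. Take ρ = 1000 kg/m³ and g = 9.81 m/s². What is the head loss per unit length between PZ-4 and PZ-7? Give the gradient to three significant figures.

Total head at PZ-4: h = 371.07 m (water level in the piezometer is the total head).
Pressure head at PZ-7: ψ = P/(ρg) = 661.4×1000 / (1000 × 9.81) = 67.42 m.
Total head at PZ-7: h = z + ψ = 298.50 + 67.42 = 365.92 m.
Head difference: h(PZ-4) − h(PZ-7) = 371.07 − 365.92 = 5.15 m.
Hydraulic gradient: i = |Δh| / L = 5.15 / 854 = 0.00603.

i ≈ 0.00603 m/m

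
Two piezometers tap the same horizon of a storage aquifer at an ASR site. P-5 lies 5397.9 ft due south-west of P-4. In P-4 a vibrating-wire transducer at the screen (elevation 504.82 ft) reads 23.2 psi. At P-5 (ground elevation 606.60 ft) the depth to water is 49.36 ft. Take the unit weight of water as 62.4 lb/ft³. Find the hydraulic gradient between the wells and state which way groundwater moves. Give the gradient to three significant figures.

i ≈ 0.000207; groundwater flows toward the south-west

Pressure head at P-4: ψ = 144·P/γ = 144 × 23.2 / 62.4 = 53.54 ft.
Total head at P-4: h = z + ψ = 504.82 + 53.54 = 558.36 ft.
Total head at P-5: h = 606.60 − 49.36 = 557.24 ft.
Head difference: h(P-4) − h(P-5) = 558.36 − 557.24 = 1.12 ft.
Hydraulic gradient: i = |Δh| / L = 1.12 / 5397.9 = 0.000207.
Flow is from higher to lower head: from P-4 toward P-5, i.e. toward the south-west.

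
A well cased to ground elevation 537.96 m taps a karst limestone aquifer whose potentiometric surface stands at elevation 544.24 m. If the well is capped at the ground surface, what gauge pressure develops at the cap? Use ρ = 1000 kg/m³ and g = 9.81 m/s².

Head above the cap: Δh = 544.24 − 537.96 = 6.28 m.
P = ρgΔh = 1000 × 9.81 × 6.28 = 61607 Pa ≈ 61.6 kPa.

P ≈ 61.6 kPa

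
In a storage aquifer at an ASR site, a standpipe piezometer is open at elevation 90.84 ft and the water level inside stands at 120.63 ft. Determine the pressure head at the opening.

Total head h = 120.63 ft (the water-surface elevation in the piezometer).
Pressure head ψ = h − z = 120.63 − 90.84 = 29.79 ft.

ψ ≈ 29.79 ft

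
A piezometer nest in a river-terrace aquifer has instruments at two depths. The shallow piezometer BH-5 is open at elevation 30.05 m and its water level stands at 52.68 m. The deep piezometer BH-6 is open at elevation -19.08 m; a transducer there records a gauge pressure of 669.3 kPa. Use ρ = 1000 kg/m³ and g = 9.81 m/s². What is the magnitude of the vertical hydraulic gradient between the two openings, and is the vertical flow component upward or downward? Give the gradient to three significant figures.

Total head at BH-5: h = 52.68 m (water level in the standpipe).
Pressure head at BH-6: ψ = P/(ρg) = 669.3×1000 / (1000 × 9.81) = 68.23 m.
Total head at BH-6: h = z + ψ = -19.08 + 68.23 = 49.15 m.
Δh = h(BH-5) − h(BH-6) = 52.68 − 49.15 = 3.53 m.
Vertical separation Δz = 30.05 − (-19.08) = 49.13 m.
|i_v| = |Δh| / Δz = 3.53 / 49.13 = 0.0719.
Head is higher in the shallow piezometer, so vertical flow is downward (recharge condition).

|i_v| ≈ 0.0719; vertical flow is downward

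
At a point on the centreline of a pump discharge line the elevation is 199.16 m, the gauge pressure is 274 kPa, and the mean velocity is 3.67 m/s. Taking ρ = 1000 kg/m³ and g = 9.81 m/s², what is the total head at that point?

Pressure head ψ = P/(ρg) = 274×1000 / (1000 × 9.81) = 27.93 m.
Velocity head = v²/(2g) = 3.67² / (2 × 9.81) = 0.686 m.
h = z + ψ + v²/(2g) = 199.16 + 27.93 + 0.686 = 227.78 m.

h ≈ 227.78 m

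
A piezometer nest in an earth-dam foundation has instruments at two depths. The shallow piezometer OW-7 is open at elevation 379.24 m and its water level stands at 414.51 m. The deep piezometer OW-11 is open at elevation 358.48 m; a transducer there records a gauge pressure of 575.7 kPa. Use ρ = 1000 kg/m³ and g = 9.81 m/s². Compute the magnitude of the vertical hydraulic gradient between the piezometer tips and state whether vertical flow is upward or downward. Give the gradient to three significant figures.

Total head at OW-7: h = 414.51 m (water level in the standpipe).
Pressure head at OW-11: ψ = P/(ρg) = 575.7×1000 / (1000 × 9.81) = 58.69 m.
Total head at OW-11: h = z + ψ = 358.48 + 58.69 = 417.17 m.
Δh = h(OW-7) − h(OW-11) = 414.51 − 417.17 = -2.66 m.
Vertical separation Δz = 379.24 − 358.48 = 20.76 m.
|i_v| = |Δh| / Δz = 2.66 / 20.76 = 0.128.
Head is higher in the deep piezometer, so vertical flow is upward (discharge condition).

|i_v| ≈ 0.128; vertical flow is upward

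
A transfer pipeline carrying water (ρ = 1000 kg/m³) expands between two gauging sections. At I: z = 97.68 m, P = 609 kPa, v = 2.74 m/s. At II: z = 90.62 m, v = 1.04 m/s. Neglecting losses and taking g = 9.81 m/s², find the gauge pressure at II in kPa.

Pressure head at I: ψ₁ = P₁/(ρg) = 609×1000 / (1000 × 9.81) = 62.08 m.
Velocity heads: v₁²/2g = 2.74²/19.62 = 0.383 m; v₂²/2g = 1.04²/19.62 = 0.055 m.
Total head H = z₁ + ψ₁ + v₁²/2g = 97.68 + 62.08 + 0.383 = 160.14 m.
ψ₂ = H − z₂ − v₂²/2g = 160.14 − 90.62 − 0.055 = 69.46 m.
P₂ = ρgψ₂ = 1000 × 9.81 × 69.46 ≈ 681 kPa.

P₂ ≈ 681 kPa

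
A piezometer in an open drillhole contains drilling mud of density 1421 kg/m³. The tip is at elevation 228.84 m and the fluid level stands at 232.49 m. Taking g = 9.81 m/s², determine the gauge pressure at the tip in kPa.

Pressure head ψ = h − z = 232.49 − 228.84 = 3.65 m.
P = ρgψ = 1421 × 9.81 × 3.65 = 50881 Pa ≈ 50.9 kPa.

P ≈ 50.9 kPa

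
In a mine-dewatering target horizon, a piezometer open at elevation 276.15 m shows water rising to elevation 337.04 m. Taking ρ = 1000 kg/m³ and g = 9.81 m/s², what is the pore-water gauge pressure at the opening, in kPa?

Pressure head ψ = h − z = 337.04 − 276.15 = 60.89 m.
P = ρgψ = 1000 × 9.81 × 60.89 = 597331 Pa ≈ 597 kPa.

P ≈ 597 kPa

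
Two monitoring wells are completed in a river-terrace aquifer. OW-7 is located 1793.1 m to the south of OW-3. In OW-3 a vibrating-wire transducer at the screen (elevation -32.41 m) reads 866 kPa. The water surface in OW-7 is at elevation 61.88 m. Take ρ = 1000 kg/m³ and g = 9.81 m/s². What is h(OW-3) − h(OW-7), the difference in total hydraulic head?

Pressure head at OW-3: ψ = P/(ρg) = 866×1000 / (1000 × 9.81) = 88.28 m.
Total head at OW-3: h = z + ψ = -32.41 + 88.28 = 55.87 m.
Total head at OW-7: h = 61.88 m (water level in the piezometer is the total head).
Head difference: h(OW-3) − h(OW-7) = 55.87 − 61.88 = -6.01 m.

Δh ≈ -6.01 m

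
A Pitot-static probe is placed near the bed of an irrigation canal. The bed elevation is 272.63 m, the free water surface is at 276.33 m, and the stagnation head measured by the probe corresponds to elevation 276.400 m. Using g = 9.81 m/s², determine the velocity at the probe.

v ≈ 1.17 m/s

Near the bed, under hydrostatic conditions, the piezometric head (z + ψ) equals the free-surface elevation, 276.33 m.
Velocity head = total − piezometric = 276.400 − 276.33 = 0.070 m.
v = √(2g·h_v) = √(2 × 9.81 × 0.070) = 1.17 m/s.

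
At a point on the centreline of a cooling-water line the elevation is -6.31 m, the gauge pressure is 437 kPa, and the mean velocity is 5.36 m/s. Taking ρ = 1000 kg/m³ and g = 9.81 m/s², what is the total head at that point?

h ≈ 39.70 m

Pressure head ψ = P/(ρg) = 437×1000 / (1000 × 9.81) = 44.55 m.
Velocity head = v²/(2g) = 5.36² / (2 × 9.81) = 1.464 m.
h = z + ψ + v²/(2g) = -6.31 + 44.55 + 1.464 = 39.70 m.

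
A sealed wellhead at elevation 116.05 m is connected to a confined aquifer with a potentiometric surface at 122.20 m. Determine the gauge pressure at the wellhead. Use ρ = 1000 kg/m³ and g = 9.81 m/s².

Head above the cap: Δh = 122.20 − 116.05 = 6.15 m.
P = ρgΔh = 1000 × 9.81 × 6.15 = 60332 Pa ≈ 60.3 kPa.

P ≈ 60.3 kPa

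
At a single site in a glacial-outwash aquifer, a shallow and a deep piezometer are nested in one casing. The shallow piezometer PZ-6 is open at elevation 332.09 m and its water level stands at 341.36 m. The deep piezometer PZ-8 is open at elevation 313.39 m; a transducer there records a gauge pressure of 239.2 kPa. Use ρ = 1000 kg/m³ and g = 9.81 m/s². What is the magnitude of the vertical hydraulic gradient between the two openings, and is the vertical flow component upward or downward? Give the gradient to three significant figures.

Total head at PZ-6: h = 341.36 m (water level in the standpipe).
Pressure head at PZ-8: ψ = P/(ρg) = 239.2×1000 / (1000 × 9.81) = 24.38 m.
Total head at PZ-8: h = z + ψ = 313.39 + 24.38 = 337.77 m.
Δh = h(PZ-6) − h(PZ-8) = 341.36 − 337.77 = 3.59 m.
Vertical separation Δz = 332.09 − 313.39 = 18.70 m.
|i_v| = |Δh| / Δz = 3.59 / 18.70 = 0.192.
Head is higher in the shallow piezometer, so vertical flow is downward (recharge condition).

|i_v| ≈ 0.192; vertical flow is downward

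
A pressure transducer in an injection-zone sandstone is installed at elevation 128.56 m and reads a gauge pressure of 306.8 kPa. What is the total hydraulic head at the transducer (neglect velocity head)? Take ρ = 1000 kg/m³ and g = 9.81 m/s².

ψ = P/(ρg) = 306.8×1000 / (1000 × 9.81) = 31.27 m.
h = z + ψ = 128.56 + 31.27 = 159.83 m.

h ≈ 159.83 m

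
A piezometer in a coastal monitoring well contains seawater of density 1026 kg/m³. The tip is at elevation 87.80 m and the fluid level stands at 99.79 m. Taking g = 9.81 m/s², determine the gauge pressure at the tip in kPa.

Pressure head ψ = h − z = 99.79 − 87.80 = 11.99 m.
P = ρgψ = 1026 × 9.81 × 11.99 = 120680 Pa ≈ 121 kPa.

P ≈ 121 kPa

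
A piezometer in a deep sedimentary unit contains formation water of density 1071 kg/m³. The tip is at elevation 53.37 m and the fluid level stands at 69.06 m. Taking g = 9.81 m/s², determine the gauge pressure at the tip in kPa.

Pressure head ψ = h − z = 69.06 − 53.37 = 15.69 m.
P = ρgψ = 1071 × 9.81 × 15.69 = 164847 Pa ≈ 165 kPa.

P ≈ 165 kPa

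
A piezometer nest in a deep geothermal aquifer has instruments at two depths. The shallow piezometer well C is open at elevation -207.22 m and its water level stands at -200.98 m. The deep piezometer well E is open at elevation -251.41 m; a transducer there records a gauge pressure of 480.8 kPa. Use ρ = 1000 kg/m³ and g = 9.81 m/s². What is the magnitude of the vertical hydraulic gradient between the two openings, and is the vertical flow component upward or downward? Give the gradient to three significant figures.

Total head at well C: h = -200.98 m (water level in the standpipe).
Pressure head at well E: ψ = P/(ρg) = 480.8×1000 / (1000 × 9.81) = 49.01 m.
Total head at well E: h = z + ψ = -251.41 + 49.01 = -202.40 m.
Δh = h(well C) − h(well E) = -200.98 − (-202.40) = 1.42 m.
Vertical separation Δz = -207.22 − (-251.41) = 44.19 m.
|i_v| = |Δh| / Δz = 1.42 / 44.19 = 0.0321.
Head is higher in the shallow piezometer, so vertical flow is downward (recharge condition).

|i_v| ≈ 0.0321; vertical flow is downward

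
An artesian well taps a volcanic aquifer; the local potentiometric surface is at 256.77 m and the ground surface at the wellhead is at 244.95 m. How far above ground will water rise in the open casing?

Water rises to the potentiometric surface, so the rise above ground = 256.77 − 244.95 = 11.82 m.

≈ 11.82 m above ground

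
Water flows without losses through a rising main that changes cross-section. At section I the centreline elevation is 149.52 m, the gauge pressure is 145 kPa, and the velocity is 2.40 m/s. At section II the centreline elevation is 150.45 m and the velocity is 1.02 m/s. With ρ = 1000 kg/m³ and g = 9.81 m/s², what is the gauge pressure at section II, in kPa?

Pressure head at I: ψ₁ = P₁/(ρg) = 145×1000 / (1000 × 9.81) = 14.78 m.
Velocity heads: v₁²/2g = 2.40²/19.62 = 0.294 m; v₂²/2g = 1.02²/19.62 = 0.053 m.
Total head H = z₁ + ψ₁ + v₁²/2g = 149.52 + 14.78 + 0.294 = 164.59 m.
ψ₂ = H − z₂ − v₂²/2g = 164.59 − 150.45 − 0.053 = 14.09 m.
P₂ = ρgψ₂ = 1000 × 9.81 × 14.09 ≈ 138 kPa.

P₂ ≈ 138 kPa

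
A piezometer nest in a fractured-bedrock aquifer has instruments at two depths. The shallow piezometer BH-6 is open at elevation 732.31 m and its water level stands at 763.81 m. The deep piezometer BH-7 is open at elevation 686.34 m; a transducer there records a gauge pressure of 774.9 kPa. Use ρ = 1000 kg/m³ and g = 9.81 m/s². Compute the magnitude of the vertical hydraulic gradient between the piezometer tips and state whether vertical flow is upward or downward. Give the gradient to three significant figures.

Total head at BH-6: h = 763.81 m (water level in the standpipe).
Pressure head at BH-7: ψ = P/(ρg) = 774.9×1000 / (1000 × 9.81) = 78.99 m.
Total head at BH-7: h = z + ψ = 686.34 + 78.99 = 765.33 m.
Δh = h(BH-6) − h(BH-7) = 763.81 − 765.33 = -1.52 m.
Vertical separation Δz = 732.31 − 686.34 = 45.97 m.
|i_v| = |Δh| / Δz = 1.52 / 45.97 = 0.0331.
Head is higher in the deep piezometer, so vertical flow is upward (discharge condition).

|i_v| ≈ 0.0331; vertical flow is upward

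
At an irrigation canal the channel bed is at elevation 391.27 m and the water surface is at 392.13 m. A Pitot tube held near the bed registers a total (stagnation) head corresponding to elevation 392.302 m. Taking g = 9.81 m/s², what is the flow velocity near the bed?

Near the bed, under hydrostatic conditions, the piezometric head (z + ψ) equals the free-surface elevation, 392.13 m.
Velocity head = total − piezometric = 392.302 − 392.13 = 0.172 m.
v = √(2g·h_v) = √(2 × 9.81 × 0.172) = 1.84 m/s.

v ≈ 1.84 m/s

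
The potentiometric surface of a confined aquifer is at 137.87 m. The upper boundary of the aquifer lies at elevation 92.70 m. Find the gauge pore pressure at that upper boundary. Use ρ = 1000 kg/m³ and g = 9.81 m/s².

Pressure head at the aquifer top: ψ = h − z = 137.87 − 92.70 = 45.17 m.
P = ρgψ = 1000 × 9.81 × 45.17 = 443118 Pa ≈ 443 kPa.

P ≈ 443 kPa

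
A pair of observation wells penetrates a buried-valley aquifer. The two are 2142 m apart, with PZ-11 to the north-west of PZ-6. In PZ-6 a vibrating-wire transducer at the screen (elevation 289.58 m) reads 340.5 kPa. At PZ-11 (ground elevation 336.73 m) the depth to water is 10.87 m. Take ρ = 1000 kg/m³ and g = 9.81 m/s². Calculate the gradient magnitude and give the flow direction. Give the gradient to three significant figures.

i ≈ 0.000733; groundwater flows toward the south-east

Pressure head at PZ-6: ψ = P/(ρg) = 340.5×1000 / (1000 × 9.81) = 34.71 m.
Total head at PZ-6: h = z + ψ = 289.58 + 34.71 = 324.29 m.
Total head at PZ-11: h = 336.73 − 10.87 = 325.86 m.
Head difference: h(PZ-6) − h(PZ-11) = 324.29 − 325.86 = -1.57 m.
Hydraulic gradient: i = |Δh| / L = 1.57 / 2142 = 0.000733.
Flow is from higher to lower head: from PZ-11 toward PZ-6, i.e. toward the south-east.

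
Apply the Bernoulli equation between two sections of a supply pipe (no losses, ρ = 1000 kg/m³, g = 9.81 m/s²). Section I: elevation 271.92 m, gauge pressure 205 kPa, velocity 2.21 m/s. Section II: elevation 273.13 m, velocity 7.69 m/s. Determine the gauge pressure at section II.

Pressure head at I: ψ₁ = P₁/(ρg) = 205×1000 / (1000 × 9.81) = 20.90 m.
Velocity heads: v₁²/2g = 2.21²/19.62 = 0.249 m; v₂²/2g = 7.69²/19.62 = 3.014 m.
Total head H = z₁ + ψ₁ + v₁²/2g = 271.92 + 20.90 + 0.249 = 293.07 m.
ψ₂ = H − z₂ − v₂²/2g = 293.07 − 273.13 − 3.014 = 16.93 m.
P₂ = ρgψ₂ = 1000 × 9.81 × 16.93 ≈ 166 kPa.

P₂ ≈ 166 kPa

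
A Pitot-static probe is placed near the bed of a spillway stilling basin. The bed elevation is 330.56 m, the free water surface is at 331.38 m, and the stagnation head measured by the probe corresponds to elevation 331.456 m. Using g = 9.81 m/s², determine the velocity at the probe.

v ≈ 1.22 m/s

Near the bed, under hydrostatic conditions, the piezometric head (z + ψ) equals the free-surface elevation, 331.38 m.
Velocity head = total − piezometric = 331.456 − 331.38 = 0.076 m.
v = √(2g·h_v) = √(2 × 9.81 × 0.076) = 1.22 m/s.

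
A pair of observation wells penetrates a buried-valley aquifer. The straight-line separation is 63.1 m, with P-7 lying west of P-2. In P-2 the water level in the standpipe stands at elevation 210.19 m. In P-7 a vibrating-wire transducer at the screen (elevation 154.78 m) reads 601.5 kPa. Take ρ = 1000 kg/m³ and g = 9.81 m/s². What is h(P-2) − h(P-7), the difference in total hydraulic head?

Total head at P-2: h = 210.19 m (water level in the piezometer is the total head).
Pressure head at P-7: ψ = P/(ρg) = 601.5×1000 / (1000 × 9.81) = 61.31 m.
Total head at P-7: h = z + ψ = 154.78 + 61.31 = 216.09 m.
Head difference: h(P-2) − h(P-7) = 210.19 − 216.09 = -5.90 m.

Δh ≈ -5.90 m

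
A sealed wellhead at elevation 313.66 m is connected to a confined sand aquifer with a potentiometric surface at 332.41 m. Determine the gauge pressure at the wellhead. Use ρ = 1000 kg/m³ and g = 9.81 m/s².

Head above the cap: Δh = 332.41 − 313.66 = 18.75 m.
P = ρgΔh = 1000 × 9.81 × 18.75 = 183938 Pa ≈ 184 kPa.

P ≈ 184 kPa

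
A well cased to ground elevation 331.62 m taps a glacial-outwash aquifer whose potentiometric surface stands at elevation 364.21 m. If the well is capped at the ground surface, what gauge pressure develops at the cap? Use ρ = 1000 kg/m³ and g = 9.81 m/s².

P ≈ 320 kPa

Head above the cap: Δh = 364.21 − 331.62 = 32.59 m.
P = ρgΔh = 1000 × 9.81 × 32.59 = 319708 Pa ≈ 320 kPa.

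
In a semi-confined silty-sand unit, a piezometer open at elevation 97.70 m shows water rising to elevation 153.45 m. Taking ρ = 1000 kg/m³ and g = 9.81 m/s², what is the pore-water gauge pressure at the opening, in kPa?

Pressure head ψ = h − z = 153.45 − 97.70 = 55.75 m.
P = ρgψ = 1000 × 9.81 × 55.75 = 546908 Pa ≈ 547 kPa.

P ≈ 547 kPa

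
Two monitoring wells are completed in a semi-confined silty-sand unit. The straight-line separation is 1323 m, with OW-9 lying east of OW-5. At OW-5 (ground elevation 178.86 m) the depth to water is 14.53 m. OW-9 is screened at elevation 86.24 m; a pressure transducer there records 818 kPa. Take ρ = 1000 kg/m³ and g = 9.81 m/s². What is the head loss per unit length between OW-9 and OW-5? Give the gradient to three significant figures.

Total head at OW-5: h = 178.86 − 14.53 = 164.33 m.
Pressure head at OW-9: ψ = P/(ρg) = 818×1000 / (1000 × 9.81) = 83.38 m.
Total head at OW-9: h = z + ψ = 86.24 + 83.38 = 169.62 m.
Head difference: h(OW-5) − h(OW-9) = 164.33 − 169.62 = -5.29 m.
Hydraulic gradient: i = |Δh| / L = 5.29 / 1323 = 0.00400.

i ≈ 0.00400 m/m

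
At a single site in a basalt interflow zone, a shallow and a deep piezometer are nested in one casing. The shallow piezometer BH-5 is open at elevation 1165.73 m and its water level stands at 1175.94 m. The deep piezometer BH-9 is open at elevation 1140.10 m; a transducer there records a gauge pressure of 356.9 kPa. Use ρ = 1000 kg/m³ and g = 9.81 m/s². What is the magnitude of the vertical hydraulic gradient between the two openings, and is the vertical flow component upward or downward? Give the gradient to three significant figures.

|i_v| ≈ 0.0211; vertical flow is upward

Total head at BH-5: h = 1175.94 m (water level in the standpipe).
Pressure head at BH-9: ψ = P/(ρg) = 356.9×1000 / (1000 × 9.81) = 36.38 m.
Total head at BH-9: h = z + ψ = 1140.10 + 36.38 = 1176.48 m.
Δh = h(BH-5) − h(BH-9) = 1175.94 − 1176.48 = -0.54 m.
Vertical separation Δz = 1165.73 − 1140.10 = 25.63 m.
|i_v| = |Δh| / Δz = 0.54 / 25.63 = 0.0211.
Head is higher in the deep piezometer, so vertical flow is upward (discharge condition).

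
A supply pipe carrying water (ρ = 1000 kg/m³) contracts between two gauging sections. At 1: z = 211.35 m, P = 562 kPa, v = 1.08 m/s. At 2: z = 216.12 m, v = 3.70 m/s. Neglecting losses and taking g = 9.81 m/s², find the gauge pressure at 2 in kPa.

Pressure head at 1: ψ₁ = P₁/(ρg) = 562×1000 / (1000 × 9.81) = 57.29 m.
Velocity heads: v₁²/2g = 1.08²/19.62 = 0.059 m; v₂²/2g = 3.70²/19.62 = 0.698 m.
Total head H = z₁ + ψ₁ + v₁²/2g = 211.35 + 57.29 + 0.059 = 268.70 m.
ψ₂ = H − z₂ − v₂²/2g = 268.70 − 216.12 − 0.698 = 51.88 m.
P₂ = ρgψ₂ = 1000 × 9.81 × 51.88 ≈ 509 kPa.

P₂ ≈ 509 kPa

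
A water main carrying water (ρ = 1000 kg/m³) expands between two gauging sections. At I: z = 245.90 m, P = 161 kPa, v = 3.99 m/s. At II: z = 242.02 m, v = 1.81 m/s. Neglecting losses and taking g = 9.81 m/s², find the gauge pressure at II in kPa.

Pressure head at I: ψ₁ = P₁/(ρg) = 161×1000 / (1000 × 9.81) = 16.41 m.
Velocity heads: v₁²/2g = 3.99²/19.62 = 0.811 m; v₂²/2g = 1.81²/19.62 = 0.167 m.
Total head H = z₁ + ψ₁ + v₁²/2g = 245.90 + 16.41 + 0.811 = 263.12 m.
ψ₂ = H − z₂ − v₂²/2g = 263.12 − 242.02 − 0.167 = 20.93 m.
P₂ = ρgψ₂ = 1000 × 9.81 × 20.93 ≈ 205 kPa.

P₂ ≈ 205 kPa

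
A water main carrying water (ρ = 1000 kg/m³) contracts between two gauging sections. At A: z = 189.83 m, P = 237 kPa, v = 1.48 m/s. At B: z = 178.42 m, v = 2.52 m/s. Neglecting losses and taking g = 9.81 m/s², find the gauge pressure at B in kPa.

P₂ ≈ 347 kPa

Pressure head at A: ψ₁ = P₁/(ρg) = 237×1000 / (1000 × 9.81) = 24.16 m.
Velocity heads: v₁²/2g = 1.48²/19.62 = 0.112 m; v₂²/2g = 2.52²/19.62 = 0.324 m.
Total head H = z₁ + ψ₁ + v₁²/2g = 189.83 + 24.16 + 0.112 = 214.10 m.
ψ₂ = H − z₂ − v₂²/2g = 214.10 − 178.42 − 0.324 = 35.36 m.
P₂ = ρgψ₂ = 1000 × 9.81 × 35.36 ≈ 347 kPa.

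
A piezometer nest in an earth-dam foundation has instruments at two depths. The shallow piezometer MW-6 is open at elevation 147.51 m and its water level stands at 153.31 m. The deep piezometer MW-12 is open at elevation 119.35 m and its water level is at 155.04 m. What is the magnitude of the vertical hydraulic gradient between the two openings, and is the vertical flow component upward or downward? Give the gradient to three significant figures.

Total head at MW-6: h = 153.31 m (water level in the standpipe).
Total head at MW-12: h = 155.04 m.
Δh = h(MW-6) − h(MW-12) = 153.31 − 155.04 = -1.73 m.
Vertical separation Δz = 147.51 − 119.35 = 28.16 m.
|i_v| = |Δh| / Δz = 1.73 / 28.16 = 0.0614.
Head is higher in the deep piezometer, so vertical flow is upward (discharge condition).

|i_v| ≈ 0.0614; vertical flow is upward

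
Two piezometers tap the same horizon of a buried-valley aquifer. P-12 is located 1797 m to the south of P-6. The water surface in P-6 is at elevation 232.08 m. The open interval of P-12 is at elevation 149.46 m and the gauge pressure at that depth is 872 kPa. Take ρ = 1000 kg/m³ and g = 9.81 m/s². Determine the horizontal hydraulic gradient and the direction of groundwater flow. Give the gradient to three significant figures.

Total head at P-6: h = 232.08 m (water level in the piezometer is the total head).
Pressure head at P-12: ψ = P/(ρg) = 872×1000 / (1000 × 9.81) = 88.89 m.
Total head at P-12: h = z + ψ = 149.46 + 88.89 = 238.35 m.
Head difference: h(P-6) − h(P-12) = 232.08 − 238.35 = -6.27 m.
Hydraulic gradient: i = |Δh| / L = 6.27 / 1797 = 0.00349.
Flow is from higher to lower head: from P-12 toward P-6, i.e. toward the north.

i ≈ 0.00349; groundwater flows toward the north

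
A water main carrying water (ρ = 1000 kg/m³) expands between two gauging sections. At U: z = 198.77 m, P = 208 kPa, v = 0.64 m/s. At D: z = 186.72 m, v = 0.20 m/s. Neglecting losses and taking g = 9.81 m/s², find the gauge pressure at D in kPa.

P₂ ≈ 326 kPa

Pressure head at U: ψ₁ = P₁/(ρg) = 208×1000 / (1000 × 9.81) = 21.20 m.
Velocity heads: v₁²/2g = 0.64²/19.62 = 0.021 m; v₂²/2g = 0.20²/19.62 = 0.002 m.
Total head H = z₁ + ψ₁ + v₁²/2g = 198.77 + 21.20 + 0.021 = 219.99 m.
ψ₂ = H − z₂ − v₂²/2g = 219.99 − 186.72 − 0.002 = 33.27 m.
P₂ = ρgψ₂ = 1000 × 9.81 × 33.27 ≈ 326 kPa.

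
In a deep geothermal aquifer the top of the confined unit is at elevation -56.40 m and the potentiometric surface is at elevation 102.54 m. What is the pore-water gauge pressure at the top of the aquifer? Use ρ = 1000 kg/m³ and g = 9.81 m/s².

P ≈ 1560 kPa

Pressure head at the aquifer top: ψ = h − z = 102.54 − (-56.40) = 158.94 m.
P = ρgψ = 1000 × 9.81 × 158.94 = 1559201 Pa ≈ 1560 kPa.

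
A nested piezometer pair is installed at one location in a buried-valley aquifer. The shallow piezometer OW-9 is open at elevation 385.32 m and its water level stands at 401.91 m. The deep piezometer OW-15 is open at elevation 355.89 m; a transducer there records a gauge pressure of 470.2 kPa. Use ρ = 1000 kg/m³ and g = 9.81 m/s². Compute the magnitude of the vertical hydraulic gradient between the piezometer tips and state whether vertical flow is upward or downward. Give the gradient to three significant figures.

|i_v| ≈ 0.0649; vertical flow is upward

Total head at OW-9: h = 401.91 m (water level in the standpipe).
Pressure head at OW-15: ψ = P/(ρg) = 470.2×1000 / (1000 × 9.81) = 47.93 m.
Total head at OW-15: h = z + ψ = 355.89 + 47.93 = 403.82 m.
Δh = h(OW-9) − h(OW-15) = 401.91 − 403.82 = -1.91 m.
Vertical separation Δz = 385.32 − 355.89 = 29.43 m.
|i_v| = |Δh| / Δz = 1.91 / 29.43 = 0.0649.
Head is higher in the deep piezometer, so vertical flow is upward (discharge condition).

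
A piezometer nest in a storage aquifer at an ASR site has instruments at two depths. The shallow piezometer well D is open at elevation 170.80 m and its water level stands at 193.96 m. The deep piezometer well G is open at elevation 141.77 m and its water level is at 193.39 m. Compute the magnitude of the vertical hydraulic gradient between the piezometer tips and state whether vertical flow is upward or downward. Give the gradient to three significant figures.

|i_v| ≈ 0.0196; vertical flow is downward

Total head at well D: h = 193.96 m (water level in the standpipe).
Total head at well G: h = 193.39 m.
Δh = h(well D) − h(well G) = 193.96 − 193.39 = 0.57 m.
Vertical separation Δz = 170.80 − 141.77 = 29.03 m.
|i_v| = |Δh| / Δz = 0.57 / 29.03 = 0.0196.
Head is higher in the shallow piezometer, so vertical flow is downward (recharge condition).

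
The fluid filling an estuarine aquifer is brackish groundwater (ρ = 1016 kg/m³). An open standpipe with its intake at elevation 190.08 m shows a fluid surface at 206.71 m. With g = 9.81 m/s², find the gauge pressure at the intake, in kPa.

P ≈ 166 kPa

Pressure head ψ = h − z = 206.71 − 190.08 = 16.63 m.
P = ρgψ = 1016 × 9.81 × 16.63 = 165751 Pa ≈ 166 kPa.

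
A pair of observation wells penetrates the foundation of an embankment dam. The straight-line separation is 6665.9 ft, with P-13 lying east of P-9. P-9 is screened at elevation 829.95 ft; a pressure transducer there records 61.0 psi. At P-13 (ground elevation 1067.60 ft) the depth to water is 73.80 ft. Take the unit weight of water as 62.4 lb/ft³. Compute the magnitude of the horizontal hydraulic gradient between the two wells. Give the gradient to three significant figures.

i ≈ 0.00346

Pressure head at P-9: ψ = 144·P/γ = 144 × 61.0 / 62.4 = 140.77 ft.
Total head at P-9: h = z + ψ = 829.95 + 140.77 = 970.72 ft.
Total head at P-13: h = 1067.60 − 73.80 = 993.80 ft.
Head difference: h(P-9) − h(P-13) = 970.72 − 993.80 = -23.08 ft.
Hydraulic gradient: i = |Δh| / L = 23.08 / 6665.9 = 0.00346.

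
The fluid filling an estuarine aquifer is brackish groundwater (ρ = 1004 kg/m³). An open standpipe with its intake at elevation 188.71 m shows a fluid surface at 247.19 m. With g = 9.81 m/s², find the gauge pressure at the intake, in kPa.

P ≈ 576 kPa

Pressure head ψ = h − z = 247.19 − 188.71 = 58.48 m.
P = ρgψ = 1004 × 9.81 × 58.48 = 575984 Pa ≈ 576 kPa.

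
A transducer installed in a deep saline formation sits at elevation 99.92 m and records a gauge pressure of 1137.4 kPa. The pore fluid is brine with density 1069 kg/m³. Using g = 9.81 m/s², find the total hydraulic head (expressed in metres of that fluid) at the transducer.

h ≈ 208.38 m

ψ = P/(ρg) = 1137.4×1000 / (1069 × 9.81) = 108.46 m.
h = z + ψ = 99.92 + 108.46 = 208.38 m.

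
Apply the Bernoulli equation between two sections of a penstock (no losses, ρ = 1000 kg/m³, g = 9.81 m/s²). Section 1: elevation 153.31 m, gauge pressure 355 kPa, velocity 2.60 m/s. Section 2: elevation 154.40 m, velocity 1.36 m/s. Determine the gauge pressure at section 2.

Pressure head at 1: ψ₁ = P₁/(ρg) = 355×1000 / (1000 × 9.81) = 36.19 m.
Velocity heads: v₁²/2g = 2.60²/19.62 = 0.345 m; v₂²/2g = 1.36²/19.62 = 0.094 m.
Total head H = z₁ + ψ₁ + v₁²/2g = 153.31 + 36.19 + 0.345 = 189.84 m.
ψ₂ = H − z₂ − v₂²/2g = 189.84 − 154.40 − 0.094 = 35.35 m.
P₂ = ρgψ₂ = 1000 × 9.81 × 35.35 ≈ 347 kPa.

P₂ ≈ 347 kPa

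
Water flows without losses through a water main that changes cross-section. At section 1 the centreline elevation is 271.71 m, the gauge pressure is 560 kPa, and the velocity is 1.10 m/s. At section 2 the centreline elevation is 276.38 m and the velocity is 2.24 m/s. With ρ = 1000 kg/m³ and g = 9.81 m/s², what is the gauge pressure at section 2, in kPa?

Pressure head at 1: ψ₁ = P₁/(ρg) = 560×1000 / (1000 × 9.81) = 57.08 m.
Velocity heads: v₁²/2g = 1.10²/19.62 = 0.062 m; v₂²/2g = 2.24²/19.62 = 0.256 m.
Total head H = z₁ + ψ₁ + v₁²/2g = 271.71 + 57.08 + 0.062 = 328.85 m.
ψ₂ = H − z₂ − v₂²/2g = 328.85 − 276.38 − 0.256 = 52.21 m.
P₂ = ρgψ₂ = 1000 × 9.81 × 52.21 ≈ 512 kPa.

P₂ ≈ 512 kPa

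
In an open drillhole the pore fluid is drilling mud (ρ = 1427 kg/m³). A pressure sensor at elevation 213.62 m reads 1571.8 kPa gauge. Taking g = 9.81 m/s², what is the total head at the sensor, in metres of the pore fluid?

ψ = P/(ρg) = 1571.8×1000 / (1427 × 9.81) = 112.28 m.
h = z + ψ = 213.62 + 112.28 = 325.90 m.

h ≈ 325.90 m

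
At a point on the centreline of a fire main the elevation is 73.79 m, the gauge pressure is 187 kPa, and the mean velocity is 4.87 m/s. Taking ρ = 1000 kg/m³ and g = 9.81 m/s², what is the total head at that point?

h ≈ 94.06 m

Pressure head ψ = P/(ρg) = 187×1000 / (1000 × 9.81) = 19.06 m.
Velocity head = v²/(2g) = 4.87² / (2 × 9.81) = 1.209 m.
h = z + ψ + v²/(2g) = 73.79 + 19.06 + 1.209 = 94.06 m.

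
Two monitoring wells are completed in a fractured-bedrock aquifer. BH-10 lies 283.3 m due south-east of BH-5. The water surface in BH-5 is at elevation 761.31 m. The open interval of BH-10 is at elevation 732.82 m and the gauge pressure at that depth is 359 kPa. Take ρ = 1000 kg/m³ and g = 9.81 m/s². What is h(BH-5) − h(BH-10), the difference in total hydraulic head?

Δh ≈ -8.11 m

Total head at BH-5: h = 761.31 m (water level in the piezometer is the total head).
Pressure head at BH-10: ψ = P/(ρg) = 359×1000 / (1000 × 9.81) = 36.60 m.
Total head at BH-10: h = z + ψ = 732.82 + 36.60 = 769.42 m.
Head difference: h(BH-5) − h(BH-10) = 761.31 − 769.42 = -8.11 m.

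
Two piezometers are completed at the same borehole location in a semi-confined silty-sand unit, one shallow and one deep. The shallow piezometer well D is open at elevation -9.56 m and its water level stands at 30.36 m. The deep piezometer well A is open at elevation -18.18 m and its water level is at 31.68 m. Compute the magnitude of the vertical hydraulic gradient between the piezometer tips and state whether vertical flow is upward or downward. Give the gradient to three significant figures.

|i_v| ≈ 0.153; vertical flow is upward

Total head at well D: h = 30.36 m (water level in the standpipe).
Total head at well A: h = 31.68 m.
Δh = h(well D) − h(well A) = 30.36 − 31.68 = -1.32 m.
Vertical separation Δz = -9.56 − (-18.18) = 8.62 m.
|i_v| = |Δh| / Δz = 1.32 / 8.62 = 0.153.
Head is higher in the deep piezometer, so vertical flow is upward (discharge condition).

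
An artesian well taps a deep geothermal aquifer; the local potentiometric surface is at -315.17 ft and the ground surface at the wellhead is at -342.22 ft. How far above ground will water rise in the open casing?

≈ 27.05 ft above ground

Water rises to the potentiometric surface, so the rise above ground = -315.17 − (-342.22) = 27.05 ft.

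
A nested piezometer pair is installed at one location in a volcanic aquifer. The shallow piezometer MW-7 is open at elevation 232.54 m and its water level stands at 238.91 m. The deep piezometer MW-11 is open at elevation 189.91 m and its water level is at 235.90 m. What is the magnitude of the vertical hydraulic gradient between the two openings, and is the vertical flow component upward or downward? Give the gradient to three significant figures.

|i_v| ≈ 0.0706; vertical flow is downward

Total head at MW-7: h = 238.91 m (water level in the standpipe).
Total head at MW-11: h = 235.90 m.
Δh = h(MW-7) − h(MW-11) = 238.91 − 235.90 = 3.01 m.
Vertical separation Δz = 232.54 − 189.91 = 42.63 m.
|i_v| = |Δh| / Δz = 3.01 / 42.63 = 0.0706.
Head is higher in the shallow piezometer, so vertical flow is downward (recharge condition).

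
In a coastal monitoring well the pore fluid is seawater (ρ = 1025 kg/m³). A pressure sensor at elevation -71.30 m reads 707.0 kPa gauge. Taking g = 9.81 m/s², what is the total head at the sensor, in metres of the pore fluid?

h ≈ -0.99 m

ψ = P/(ρg) = 707.0×1000 / (1025 × 9.81) = 70.31 m.
h = z + ψ = -71.30 + 70.31 = -0.99 m.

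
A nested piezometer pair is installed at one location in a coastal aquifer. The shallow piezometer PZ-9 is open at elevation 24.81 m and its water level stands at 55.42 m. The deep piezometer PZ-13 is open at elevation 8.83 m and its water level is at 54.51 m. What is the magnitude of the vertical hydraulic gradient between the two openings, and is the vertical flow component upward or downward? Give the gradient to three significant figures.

Total head at PZ-9: h = 55.42 m (water level in the standpipe).
Total head at PZ-13: h = 54.51 m.
Δh = h(PZ-9) − h(PZ-13) = 55.42 − 54.51 = 0.91 m.
Vertical separation Δz = 24.81 − 8.83 = 15.98 m.
|i_v| = |Δh| / Δz = 0.91 / 15.98 = 0.0569.
Head is higher in the shallow piezometer, so vertical flow is downward (recharge condition).

|i_v| ≈ 0.0569; vertical flow is downward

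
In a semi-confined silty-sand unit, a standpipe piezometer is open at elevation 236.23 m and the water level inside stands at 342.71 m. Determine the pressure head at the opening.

Total head h = 342.71 m (the water-surface elevation in the piezometer).
Pressure head ψ = h − z = 342.71 − 236.23 = 106.48 m.

ψ ≈ 106.48 m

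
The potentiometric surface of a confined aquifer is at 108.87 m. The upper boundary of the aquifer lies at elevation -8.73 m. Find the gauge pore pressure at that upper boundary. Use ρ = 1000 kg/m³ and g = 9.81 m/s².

Pressure head at the aquifer top: ψ = h − z = 108.87 − (-8.73) = 117.60 m.
P = ρgψ = 1000 × 9.81 × 117.60 = 1153656 Pa ≈ 1150 kPa.

P ≈ 1150 kPa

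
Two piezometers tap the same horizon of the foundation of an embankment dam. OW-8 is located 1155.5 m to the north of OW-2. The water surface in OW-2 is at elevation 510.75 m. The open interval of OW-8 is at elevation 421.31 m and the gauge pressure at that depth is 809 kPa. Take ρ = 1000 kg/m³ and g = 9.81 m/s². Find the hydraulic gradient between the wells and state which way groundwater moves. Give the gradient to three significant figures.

Total head at OW-2: h = 510.75 m (water level in the piezometer is the total head).
Pressure head at OW-8: ψ = P/(ρg) = 809×1000 / (1000 × 9.81) = 82.47 m.
Total head at OW-8: h = z + ψ = 421.31 + 82.47 = 503.78 m.
Head difference: h(OW-2) − h(OW-8) = 510.75 − 503.78 = 6.97 m.
Hydraulic gradient: i = |Δh| / L = 6.97 / 1155.5 = 0.00603.
Flow is from higher to lower head: from OW-2 toward OW-8, i.e. toward the north.

i ≈ 0.00603; groundwater flows toward the north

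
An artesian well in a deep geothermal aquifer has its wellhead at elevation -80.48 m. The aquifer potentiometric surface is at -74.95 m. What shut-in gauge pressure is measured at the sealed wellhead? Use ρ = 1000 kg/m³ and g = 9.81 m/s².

Head above the cap: Δh = -74.95 − (-80.48) = 5.53 m.
P = ρgΔh = 1000 × 9.81 × 5.53 = 54249 Pa ≈ 54.2 kPa.

P ≈ 54.2 kPa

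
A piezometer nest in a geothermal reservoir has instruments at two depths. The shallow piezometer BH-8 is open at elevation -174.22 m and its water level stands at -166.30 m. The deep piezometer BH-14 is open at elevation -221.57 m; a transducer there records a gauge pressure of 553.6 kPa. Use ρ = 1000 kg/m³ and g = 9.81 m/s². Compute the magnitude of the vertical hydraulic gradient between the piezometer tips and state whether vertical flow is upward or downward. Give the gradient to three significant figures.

Total head at BH-8: h = -166.30 m (water level in the standpipe).
Pressure head at BH-14: ψ = P/(ρg) = 553.6×1000 / (1000 × 9.81) = 56.43 m.
Total head at BH-14: h = z + ψ = -221.57 + 56.43 = -165.14 m.
Δh = h(BH-8) − h(BH-14) = -166.30 − (-165.14) = -1.16 m.
Vertical separation Δz = -174.22 − (-221.57) = 47.35 m.
|i_v| = |Δh| / Δz = 1.16 / 47.35 = 0.0245.
Head is higher in the deep piezometer, so vertical flow is upward (discharge condition).

|i_v| ≈ 0.0245; vertical flow is upward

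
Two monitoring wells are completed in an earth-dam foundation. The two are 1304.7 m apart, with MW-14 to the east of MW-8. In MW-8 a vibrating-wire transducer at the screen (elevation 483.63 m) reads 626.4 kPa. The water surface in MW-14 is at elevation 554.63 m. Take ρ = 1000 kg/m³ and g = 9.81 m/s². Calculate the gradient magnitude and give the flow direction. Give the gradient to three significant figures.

Pressure head at MW-8: ψ = P/(ρg) = 626.4×1000 / (1000 × 9.81) = 63.85 m.
Total head at MW-8: h = z + ψ = 483.63 + 63.85 = 547.48 m.
Total head at MW-14: h = 554.63 m (water level in the piezometer is the total head).
Head difference: h(MW-8) − h(MW-14) = 547.48 − 554.63 = -7.15 m.
Hydraulic gradient: i = |Δh| / L = 7.15 / 1304.7 = 0.00548.
Flow is from higher to lower head: from MW-14 toward MW-8, i.e. toward the west.

i ≈ 0.00548; groundwater flows toward the west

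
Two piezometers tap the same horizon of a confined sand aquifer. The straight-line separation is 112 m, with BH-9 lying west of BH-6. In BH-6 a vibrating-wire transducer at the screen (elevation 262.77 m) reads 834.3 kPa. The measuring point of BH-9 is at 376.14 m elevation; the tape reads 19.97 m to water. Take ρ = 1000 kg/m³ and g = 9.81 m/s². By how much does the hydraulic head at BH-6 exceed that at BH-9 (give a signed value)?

Δh ≈ -8.35 m

Pressure head at BH-6: ψ = P/(ρg) = 834.3×1000 / (1000 × 9.81) = 85.05 m.
Total head at BH-6: h = z + ψ = 262.77 + 85.05 = 347.82 m.
Total head at BH-9: h = 376.14 − 19.97 = 356.17 m.
Head difference: h(BH-6) − h(BH-9) = 347.82 − 356.17 = -8.35 m.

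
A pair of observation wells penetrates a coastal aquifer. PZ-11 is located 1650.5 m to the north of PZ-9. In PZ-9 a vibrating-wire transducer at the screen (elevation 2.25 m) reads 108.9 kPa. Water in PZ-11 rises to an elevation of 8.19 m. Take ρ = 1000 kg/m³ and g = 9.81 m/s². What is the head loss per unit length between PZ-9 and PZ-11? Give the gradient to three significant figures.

Pressure head at PZ-9: ψ = P/(ρg) = 108.9×1000 / (1000 × 9.81) = 11.10 m.
Total head at PZ-9: h = z + ψ = 2.25 + 11.10 = 13.35 m.
Total head at PZ-11: h = 8.19 m (water level in the piezometer is the total head).
Head difference: h(PZ-9) − h(PZ-11) = 13.35 − 8.19 = 5.16 m.
Hydraulic gradient: i = |Δh| / L = 5.16 / 1650.5 = 0.00313.

i ≈ 0.00313 m/m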